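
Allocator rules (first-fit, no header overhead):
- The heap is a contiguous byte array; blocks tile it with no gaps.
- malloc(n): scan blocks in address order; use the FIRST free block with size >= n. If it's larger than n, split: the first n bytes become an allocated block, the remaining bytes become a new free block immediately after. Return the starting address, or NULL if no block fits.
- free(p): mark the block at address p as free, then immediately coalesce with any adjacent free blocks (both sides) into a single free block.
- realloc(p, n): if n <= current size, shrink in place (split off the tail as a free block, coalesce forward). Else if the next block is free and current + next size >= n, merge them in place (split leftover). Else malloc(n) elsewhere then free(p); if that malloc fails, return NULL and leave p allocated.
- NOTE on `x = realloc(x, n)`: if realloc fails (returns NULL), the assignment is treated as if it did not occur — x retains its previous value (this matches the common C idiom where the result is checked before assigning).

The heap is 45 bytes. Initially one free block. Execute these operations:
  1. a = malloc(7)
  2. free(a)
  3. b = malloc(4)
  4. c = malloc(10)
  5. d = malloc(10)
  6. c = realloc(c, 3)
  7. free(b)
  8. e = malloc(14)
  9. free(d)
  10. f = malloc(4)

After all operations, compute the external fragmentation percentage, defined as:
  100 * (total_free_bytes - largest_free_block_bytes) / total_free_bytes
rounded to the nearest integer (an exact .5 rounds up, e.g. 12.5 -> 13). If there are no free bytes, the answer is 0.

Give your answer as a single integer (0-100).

Op 1: a = malloc(7) -> a = 0; heap: [0-6 ALLOC][7-44 FREE]
Op 2: free(a) -> (freed a); heap: [0-44 FREE]
Op 3: b = malloc(4) -> b = 0; heap: [0-3 ALLOC][4-44 FREE]
Op 4: c = malloc(10) -> c = 4; heap: [0-3 ALLOC][4-13 ALLOC][14-44 FREE]
Op 5: d = malloc(10) -> d = 14; heap: [0-3 ALLOC][4-13 ALLOC][14-23 ALLOC][24-44 FREE]
Op 6: c = realloc(c, 3) -> c = 4; heap: [0-3 ALLOC][4-6 ALLOC][7-13 FREE][14-23 ALLOC][24-44 FREE]
Op 7: free(b) -> (freed b); heap: [0-3 FREE][4-6 ALLOC][7-13 FREE][14-23 ALLOC][24-44 FREE]
Op 8: e = malloc(14) -> e = 24; heap: [0-3 FREE][4-6 ALLOC][7-13 FREE][14-23 ALLOC][24-37 ALLOC][38-44 FREE]
Op 9: free(d) -> (freed d); heap: [0-3 FREE][4-6 ALLOC][7-23 FREE][24-37 ALLOC][38-44 FREE]
Op 10: f = malloc(4) -> f = 0; heap: [0-3 ALLOC][4-6 ALLOC][7-23 FREE][24-37 ALLOC][38-44 FREE]
Free blocks: [17 7] total_free=24 largest=17 -> 100*(24-17)/24 = 700/24 ≈ 29.167 -> rounds to 29

Answer: 29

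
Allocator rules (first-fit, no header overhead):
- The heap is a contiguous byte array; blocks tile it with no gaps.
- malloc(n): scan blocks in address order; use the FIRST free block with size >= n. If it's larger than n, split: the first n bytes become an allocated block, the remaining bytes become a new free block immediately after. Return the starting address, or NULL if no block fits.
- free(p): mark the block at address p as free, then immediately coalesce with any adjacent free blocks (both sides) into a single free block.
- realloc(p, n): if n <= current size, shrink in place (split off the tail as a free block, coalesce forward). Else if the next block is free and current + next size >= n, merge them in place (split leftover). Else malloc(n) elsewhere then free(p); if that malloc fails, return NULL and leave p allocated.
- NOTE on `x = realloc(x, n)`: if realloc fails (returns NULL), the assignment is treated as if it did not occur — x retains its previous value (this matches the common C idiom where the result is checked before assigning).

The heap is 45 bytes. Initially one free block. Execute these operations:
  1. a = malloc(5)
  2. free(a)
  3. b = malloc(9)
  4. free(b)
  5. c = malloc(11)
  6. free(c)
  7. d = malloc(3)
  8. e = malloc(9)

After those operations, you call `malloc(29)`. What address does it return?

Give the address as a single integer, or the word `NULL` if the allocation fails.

Op 1: a = malloc(5) -> a = 0; heap: [0-4 ALLOC][5-44 FREE]
Op 2: free(a) -> (freed a); heap: [0-44 FREE]
Op 3: b = malloc(9) -> b = 0; heap: [0-8 ALLOC][9-44 FREE]
Op 4: free(b) -> (freed b); heap: [0-44 FREE]
Op 5: c = malloc(11) -> c = 0; heap: [0-10 ALLOC][11-44 FREE]
Op 6: free(c) -> (freed c); heap: [0-44 FREE]
Op 7: d = malloc(3) -> d = 0; heap: [0-2 ALLOC][3-44 FREE]
Op 8: e = malloc(9) -> e = 3; heap: [0-2 ALLOC][3-11 ALLOC][12-44 FREE]
malloc(29): first-fit scan over [0-2 ALLOC][3-11 ALLOC][12-44 FREE] -> 12

Answer: 12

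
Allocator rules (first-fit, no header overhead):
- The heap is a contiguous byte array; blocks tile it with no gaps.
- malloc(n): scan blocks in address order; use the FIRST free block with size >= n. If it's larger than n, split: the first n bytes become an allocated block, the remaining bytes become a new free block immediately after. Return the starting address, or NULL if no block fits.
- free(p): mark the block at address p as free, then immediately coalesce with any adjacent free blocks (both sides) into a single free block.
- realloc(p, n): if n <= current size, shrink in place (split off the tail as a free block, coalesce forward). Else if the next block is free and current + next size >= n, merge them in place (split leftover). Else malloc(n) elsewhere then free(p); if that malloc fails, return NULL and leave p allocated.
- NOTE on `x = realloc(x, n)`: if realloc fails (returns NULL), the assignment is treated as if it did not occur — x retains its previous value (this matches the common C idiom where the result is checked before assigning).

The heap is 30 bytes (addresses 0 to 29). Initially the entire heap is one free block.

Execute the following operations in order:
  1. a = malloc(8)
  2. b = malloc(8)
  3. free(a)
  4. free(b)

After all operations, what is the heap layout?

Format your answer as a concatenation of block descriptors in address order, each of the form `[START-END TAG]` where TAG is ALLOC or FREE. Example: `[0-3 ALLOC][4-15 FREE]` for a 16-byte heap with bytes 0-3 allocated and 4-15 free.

Op 1: a = malloc(8) -> a = 0; heap: [0-7 ALLOC][8-29 FREE]
Op 2: b = malloc(8) -> b = 8; heap: [0-7 ALLOC][8-15 ALLOC][16-29 FREE]
Op 3: free(a) -> (freed a); heap: [0-7 FREE][8-15 ALLOC][16-29 FREE]
Op 4: free(b) -> (freed b); heap: [0-29 FREE]

Answer: [0-29 FREE]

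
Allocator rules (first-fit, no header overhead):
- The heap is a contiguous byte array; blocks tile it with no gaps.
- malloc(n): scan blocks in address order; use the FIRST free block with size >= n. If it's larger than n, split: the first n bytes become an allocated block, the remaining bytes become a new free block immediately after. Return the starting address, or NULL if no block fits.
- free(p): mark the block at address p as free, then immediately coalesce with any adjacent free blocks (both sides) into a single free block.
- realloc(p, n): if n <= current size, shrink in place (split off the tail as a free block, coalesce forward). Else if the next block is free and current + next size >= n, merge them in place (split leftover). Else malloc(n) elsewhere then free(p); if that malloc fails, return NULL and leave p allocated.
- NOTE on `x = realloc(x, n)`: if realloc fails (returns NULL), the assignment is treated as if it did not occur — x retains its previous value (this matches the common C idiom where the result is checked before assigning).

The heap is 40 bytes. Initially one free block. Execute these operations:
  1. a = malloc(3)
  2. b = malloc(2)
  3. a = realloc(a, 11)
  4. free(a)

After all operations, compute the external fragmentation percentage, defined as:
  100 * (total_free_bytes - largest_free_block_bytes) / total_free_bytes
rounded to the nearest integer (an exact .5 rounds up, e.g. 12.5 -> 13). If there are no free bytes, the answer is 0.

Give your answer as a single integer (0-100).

Op 1: a = malloc(3) -> a = 0; heap: [0-2 ALLOC][3-39 FREE]
Op 2: b = malloc(2) -> b = 3; heap: [0-2 ALLOC][3-4 ALLOC][5-39 FREE]
Op 3: a = realloc(a, 11) -> a = 5; heap: [0-2 FREE][3-4 ALLOC][5-15 ALLOC][16-39 FREE]
Op 4: free(a) -> (freed a); heap: [0-2 FREE][3-4 ALLOC][5-39 FREE]
Free blocks: [3 35] total_free=38 largest=35 -> 100*(38-35)/38 = 300/38 ≈ 7.895 -> rounds to 8

Answer: 8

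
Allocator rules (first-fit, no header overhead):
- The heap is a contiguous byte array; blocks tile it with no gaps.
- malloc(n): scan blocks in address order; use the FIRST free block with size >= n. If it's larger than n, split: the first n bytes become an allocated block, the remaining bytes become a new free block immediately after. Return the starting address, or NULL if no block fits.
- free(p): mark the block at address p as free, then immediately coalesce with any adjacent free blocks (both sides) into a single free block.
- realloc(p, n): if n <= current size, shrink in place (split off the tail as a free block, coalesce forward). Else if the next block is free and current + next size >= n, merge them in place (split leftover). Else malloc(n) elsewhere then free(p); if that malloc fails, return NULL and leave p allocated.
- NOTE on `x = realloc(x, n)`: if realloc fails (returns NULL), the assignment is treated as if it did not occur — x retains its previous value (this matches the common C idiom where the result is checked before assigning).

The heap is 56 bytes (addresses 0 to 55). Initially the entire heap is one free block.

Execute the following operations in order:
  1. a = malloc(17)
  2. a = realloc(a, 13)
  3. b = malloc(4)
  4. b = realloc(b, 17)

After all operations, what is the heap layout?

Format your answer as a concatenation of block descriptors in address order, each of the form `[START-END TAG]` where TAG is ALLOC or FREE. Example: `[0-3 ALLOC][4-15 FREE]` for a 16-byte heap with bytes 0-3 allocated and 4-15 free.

Op 1: a = malloc(17) -> a = 0; heap: [0-16 ALLOC][17-55 FREE]
Op 2: a = realloc(a, 13) -> a = 0; heap: [0-12 ALLOC][13-55 FREE]
Op 3: b = malloc(4) -> b = 13; heap: [0-12 ALLOC][13-16 ALLOC][17-55 FREE]
Op 4: b = realloc(b, 17) -> b = 13; heap: [0-12 ALLOC][13-29 ALLOC][30-55 FREE]

Answer: [0-12 ALLOC][13-29 ALLOC][30-55 FREE]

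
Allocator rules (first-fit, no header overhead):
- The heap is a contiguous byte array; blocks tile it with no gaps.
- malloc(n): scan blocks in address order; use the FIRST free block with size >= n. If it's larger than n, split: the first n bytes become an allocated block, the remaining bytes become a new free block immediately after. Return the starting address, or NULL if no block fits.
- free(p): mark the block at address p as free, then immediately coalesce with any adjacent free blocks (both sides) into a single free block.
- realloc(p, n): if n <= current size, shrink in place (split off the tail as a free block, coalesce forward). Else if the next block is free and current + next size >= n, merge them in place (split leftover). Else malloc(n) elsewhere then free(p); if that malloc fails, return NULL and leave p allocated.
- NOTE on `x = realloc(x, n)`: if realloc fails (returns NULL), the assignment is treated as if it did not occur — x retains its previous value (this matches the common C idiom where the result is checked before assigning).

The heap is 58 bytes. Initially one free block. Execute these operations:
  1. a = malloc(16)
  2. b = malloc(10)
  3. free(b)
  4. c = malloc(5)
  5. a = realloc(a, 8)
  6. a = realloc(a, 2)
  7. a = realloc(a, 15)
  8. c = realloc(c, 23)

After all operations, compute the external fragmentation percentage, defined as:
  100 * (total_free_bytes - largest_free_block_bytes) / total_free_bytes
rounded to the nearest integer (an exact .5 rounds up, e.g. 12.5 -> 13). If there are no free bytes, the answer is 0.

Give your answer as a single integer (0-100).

Op 1: a = malloc(16) -> a = 0; heap: [0-15 ALLOC][16-57 FREE]
Op 2: b = malloc(10) -> b = 16; heap: [0-15 ALLOC][16-25 ALLOC][26-57 FREE]
Op 3: free(b) -> (freed b); heap: [0-15 ALLOC][16-57 FREE]
Op 4: c = malloc(5) -> c = 16; heap: [0-15 ALLOC][16-20 ALLOC][21-57 FREE]
Op 5: a = realloc(a, 8) -> a = 0; heap: [0-7 ALLOC][8-15 FREE][16-20 ALLOC][21-57 FREE]
Op 6: a = realloc(a, 2) -> a = 0; heap: [0-1 ALLOC][2-15 FREE][16-20 ALLOC][21-57 FREE]
Op 7: a = realloc(a, 15) -> a = 0; heap: [0-14 ALLOC][15-15 FREE][16-20 ALLOC][21-57 FREE]
Op 8: c = realloc(c, 23) -> c = 16; heap: [0-14 ALLOC][15-15 FREE][16-38 ALLOC][39-57 FREE]
Free blocks: [1 19] total_free=20 largest=19 -> 100*(20-19)/20 = 100/20 = 5

Answer: 5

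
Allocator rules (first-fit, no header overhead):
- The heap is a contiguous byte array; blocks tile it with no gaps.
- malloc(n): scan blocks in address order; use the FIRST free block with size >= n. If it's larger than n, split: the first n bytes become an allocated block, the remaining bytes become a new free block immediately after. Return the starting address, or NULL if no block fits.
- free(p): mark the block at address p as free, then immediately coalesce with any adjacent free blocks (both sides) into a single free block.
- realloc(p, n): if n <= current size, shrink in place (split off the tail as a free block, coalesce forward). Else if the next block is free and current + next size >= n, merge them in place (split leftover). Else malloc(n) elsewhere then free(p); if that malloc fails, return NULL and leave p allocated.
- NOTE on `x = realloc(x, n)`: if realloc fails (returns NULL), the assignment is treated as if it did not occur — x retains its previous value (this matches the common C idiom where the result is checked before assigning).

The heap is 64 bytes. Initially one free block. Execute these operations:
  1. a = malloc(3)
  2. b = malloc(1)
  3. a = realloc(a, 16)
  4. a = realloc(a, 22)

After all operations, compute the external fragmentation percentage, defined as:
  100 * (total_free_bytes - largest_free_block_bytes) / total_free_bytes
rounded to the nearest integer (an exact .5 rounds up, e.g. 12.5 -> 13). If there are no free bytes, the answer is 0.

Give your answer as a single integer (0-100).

Op 1: a = malloc(3) -> a = 0; heap: [0-2 ALLOC][3-63 FREE]
Op 2: b = malloc(1) -> b = 3; heap: [0-2 ALLOC][3-3 ALLOC][4-63 FREE]
Op 3: a = realloc(a, 16) -> a = 4; heap: [0-2 FREE][3-3 ALLOC][4-19 ALLOC][20-63 FREE]
Op 4: a = realloc(a, 22) -> a = 4; heap: [0-2 FREE][3-3 ALLOC][4-25 ALLOC][26-63 FREE]
Free blocks: [3 38] total_free=41 largest=38 -> 100*(41-38)/41 = 300/41 ≈ 7.317 -> rounds to 7

Answer: 7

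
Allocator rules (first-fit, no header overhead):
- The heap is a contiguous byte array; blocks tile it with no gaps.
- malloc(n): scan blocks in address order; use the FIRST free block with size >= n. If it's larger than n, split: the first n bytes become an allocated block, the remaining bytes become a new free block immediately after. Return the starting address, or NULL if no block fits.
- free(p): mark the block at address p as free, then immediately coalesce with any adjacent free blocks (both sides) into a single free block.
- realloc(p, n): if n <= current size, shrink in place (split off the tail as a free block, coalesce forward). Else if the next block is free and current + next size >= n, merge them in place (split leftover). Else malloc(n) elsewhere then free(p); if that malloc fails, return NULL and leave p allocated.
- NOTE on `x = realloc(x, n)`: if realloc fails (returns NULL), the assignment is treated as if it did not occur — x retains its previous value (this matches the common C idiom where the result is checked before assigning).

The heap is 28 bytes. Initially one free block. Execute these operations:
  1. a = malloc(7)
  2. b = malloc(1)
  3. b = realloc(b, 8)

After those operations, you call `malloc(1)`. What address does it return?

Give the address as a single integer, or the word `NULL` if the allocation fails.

Answer: 15

Derivation:
Op 1: a = malloc(7) -> a = 0; heap: [0-6 ALLOC][7-27 FREE]
Op 2: b = malloc(1) -> b = 7; heap: [0-6 ALLOC][7-7 ALLOC][8-27 FREE]
Op 3: b = realloc(b, 8) -> b = 7; heap: [0-6 ALLOC][7-14 ALLOC][15-27 FREE]
malloc(1): first-fit scan over [0-6 ALLOC][7-14 ALLOC][15-27 FREE] -> 15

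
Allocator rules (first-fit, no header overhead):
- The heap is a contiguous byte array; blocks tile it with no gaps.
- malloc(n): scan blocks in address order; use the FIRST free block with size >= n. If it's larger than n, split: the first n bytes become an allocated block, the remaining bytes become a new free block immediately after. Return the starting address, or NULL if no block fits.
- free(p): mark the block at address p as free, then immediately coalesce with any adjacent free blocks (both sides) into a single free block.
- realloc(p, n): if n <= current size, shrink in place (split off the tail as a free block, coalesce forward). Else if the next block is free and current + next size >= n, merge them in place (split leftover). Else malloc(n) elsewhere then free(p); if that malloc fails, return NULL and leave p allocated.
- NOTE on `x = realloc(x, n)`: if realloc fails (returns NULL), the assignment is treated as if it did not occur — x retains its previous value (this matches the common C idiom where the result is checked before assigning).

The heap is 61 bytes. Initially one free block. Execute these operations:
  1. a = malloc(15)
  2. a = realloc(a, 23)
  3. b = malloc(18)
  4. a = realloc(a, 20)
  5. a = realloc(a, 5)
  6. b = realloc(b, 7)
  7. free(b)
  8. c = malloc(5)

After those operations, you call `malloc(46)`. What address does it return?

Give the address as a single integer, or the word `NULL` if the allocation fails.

Op 1: a = malloc(15) -> a = 0; heap: [0-14 ALLOC][15-60 FREE]
Op 2: a = realloc(a, 23) -> a = 0; heap: [0-22 ALLOC][23-60 FREE]
Op 3: b = malloc(18) -> b = 23; heap: [0-22 ALLOC][23-40 ALLOC][41-60 FREE]
Op 4: a = realloc(a, 20) -> a = 0; heap: [0-19 ALLOC][20-22 FREE][23-40 ALLOC][41-60 FREE]
Op 5: a = realloc(a, 5) -> a = 0; heap: [0-4 ALLOC][5-22 FREE][23-40 ALLOC][41-60 FREE]
Op 6: b = realloc(b, 7) -> b = 23; heap: [0-4 ALLOC][5-22 FREE][23-29 ALLOC][30-60 FREE]
Op 7: free(b) -> (freed b); heap: [0-4 ALLOC][5-60 FREE]
Op 8: c = malloc(5) -> c = 5; heap: [0-4 ALLOC][5-9 ALLOC][10-60 FREE]
malloc(46): first-fit scan over [0-4 ALLOC][5-9 ALLOC][10-60 FREE] -> 10

Answer: 10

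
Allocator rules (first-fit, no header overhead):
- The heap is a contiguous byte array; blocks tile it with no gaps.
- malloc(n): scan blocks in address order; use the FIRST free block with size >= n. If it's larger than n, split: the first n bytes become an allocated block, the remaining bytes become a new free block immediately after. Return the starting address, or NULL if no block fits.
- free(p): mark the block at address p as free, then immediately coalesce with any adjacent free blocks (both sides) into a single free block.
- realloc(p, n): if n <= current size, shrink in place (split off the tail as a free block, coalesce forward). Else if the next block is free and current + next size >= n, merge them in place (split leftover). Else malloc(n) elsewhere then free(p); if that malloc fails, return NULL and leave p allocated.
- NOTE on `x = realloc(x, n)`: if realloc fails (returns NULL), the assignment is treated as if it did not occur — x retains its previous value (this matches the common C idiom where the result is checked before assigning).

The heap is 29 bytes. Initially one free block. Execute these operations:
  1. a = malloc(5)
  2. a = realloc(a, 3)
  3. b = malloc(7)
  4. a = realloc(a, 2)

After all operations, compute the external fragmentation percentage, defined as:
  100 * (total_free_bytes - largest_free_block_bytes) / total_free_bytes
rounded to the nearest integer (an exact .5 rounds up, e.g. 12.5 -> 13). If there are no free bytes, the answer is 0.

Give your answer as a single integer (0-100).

Answer: 5

Derivation:
Op 1: a = malloc(5) -> a = 0; heap: [0-4 ALLOC][5-28 FREE]
Op 2: a = realloc(a, 3) -> a = 0; heap: [0-2 ALLOC][3-28 FREE]
Op 3: b = malloc(7) -> b = 3; heap: [0-2 ALLOC][3-9 ALLOC][10-28 FREE]
Op 4: a = realloc(a, 2) -> a = 0; heap: [0-1 ALLOC][2-2 FREE][3-9 ALLOC][10-28 FREE]
Free blocks: [1 19] total_free=20 largest=19 -> 100*(20-19)/20 = 100/20 = 5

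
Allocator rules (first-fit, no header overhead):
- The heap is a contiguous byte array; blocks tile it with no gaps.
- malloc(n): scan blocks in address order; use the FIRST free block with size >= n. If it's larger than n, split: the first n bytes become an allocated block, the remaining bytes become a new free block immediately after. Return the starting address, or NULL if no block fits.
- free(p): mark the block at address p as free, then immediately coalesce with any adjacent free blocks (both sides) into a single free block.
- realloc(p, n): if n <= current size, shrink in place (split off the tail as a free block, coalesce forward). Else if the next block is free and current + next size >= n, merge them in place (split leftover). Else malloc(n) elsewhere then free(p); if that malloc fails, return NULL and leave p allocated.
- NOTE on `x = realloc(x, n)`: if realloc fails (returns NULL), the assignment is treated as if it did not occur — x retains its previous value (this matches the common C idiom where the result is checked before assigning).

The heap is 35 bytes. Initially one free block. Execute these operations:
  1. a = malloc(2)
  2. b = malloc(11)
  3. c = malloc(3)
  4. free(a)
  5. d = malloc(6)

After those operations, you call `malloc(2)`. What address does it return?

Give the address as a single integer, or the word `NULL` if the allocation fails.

Op 1: a = malloc(2) -> a = 0; heap: [0-1 ALLOC][2-34 FREE]
Op 2: b = malloc(11) -> b = 2; heap: [0-1 ALLOC][2-12 ALLOC][13-34 FREE]
Op 3: c = malloc(3) -> c = 13; heap: [0-1 ALLOC][2-12 ALLOC][13-15 ALLOC][16-34 FREE]
Op 4: free(a) -> (freed a); heap: [0-1 FREE][2-12 ALLOC][13-15 ALLOC][16-34 FREE]
Op 5: d = malloc(6) -> d = 16; heap: [0-1 FREE][2-12 ALLOC][13-15 ALLOC][16-21 ALLOC][22-34 FREE]
malloc(2): first-fit scan over [0-1 FREE][2-12 ALLOC][13-15 ALLOC][16-21 ALLOC][22-34 FREE] -> 0

Answer: 0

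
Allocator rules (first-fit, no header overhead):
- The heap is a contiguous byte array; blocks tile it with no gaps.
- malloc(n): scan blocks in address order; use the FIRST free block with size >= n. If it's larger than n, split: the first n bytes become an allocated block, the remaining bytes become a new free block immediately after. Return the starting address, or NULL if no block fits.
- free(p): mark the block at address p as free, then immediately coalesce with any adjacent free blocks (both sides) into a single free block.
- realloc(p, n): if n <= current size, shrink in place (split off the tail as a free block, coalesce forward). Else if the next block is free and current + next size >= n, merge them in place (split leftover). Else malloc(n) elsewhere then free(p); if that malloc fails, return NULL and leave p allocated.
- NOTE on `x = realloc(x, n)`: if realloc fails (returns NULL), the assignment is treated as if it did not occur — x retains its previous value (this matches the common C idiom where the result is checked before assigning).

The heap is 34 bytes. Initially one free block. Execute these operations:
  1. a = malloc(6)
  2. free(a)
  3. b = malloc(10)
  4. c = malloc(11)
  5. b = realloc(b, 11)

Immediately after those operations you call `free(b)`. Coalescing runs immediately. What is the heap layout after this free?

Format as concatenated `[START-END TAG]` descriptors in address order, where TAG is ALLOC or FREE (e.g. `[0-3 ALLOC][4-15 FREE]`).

Op 1: a = malloc(6) -> a = 0; heap: [0-5 ALLOC][6-33 FREE]
Op 2: free(a) -> (freed a); heap: [0-33 FREE]
Op 3: b = malloc(10) -> b = 0; heap: [0-9 ALLOC][10-33 FREE]
Op 4: c = malloc(11) -> c = 10; heap: [0-9 ALLOC][10-20 ALLOC][21-33 FREE]
Op 5: b = realloc(b, 11) -> b = 21; heap: [0-9 FREE][10-20 ALLOC][21-31 ALLOC][32-33 FREE]
free(b): b = 21 -> block [21-31 ALLOC]; mark free, coalesce with adjacent free neighbors -> [0-9 FREE][10-20 ALLOC][21-33 FREE]

Answer: [0-9 FREE][10-20 ALLOC][21-33 FREE]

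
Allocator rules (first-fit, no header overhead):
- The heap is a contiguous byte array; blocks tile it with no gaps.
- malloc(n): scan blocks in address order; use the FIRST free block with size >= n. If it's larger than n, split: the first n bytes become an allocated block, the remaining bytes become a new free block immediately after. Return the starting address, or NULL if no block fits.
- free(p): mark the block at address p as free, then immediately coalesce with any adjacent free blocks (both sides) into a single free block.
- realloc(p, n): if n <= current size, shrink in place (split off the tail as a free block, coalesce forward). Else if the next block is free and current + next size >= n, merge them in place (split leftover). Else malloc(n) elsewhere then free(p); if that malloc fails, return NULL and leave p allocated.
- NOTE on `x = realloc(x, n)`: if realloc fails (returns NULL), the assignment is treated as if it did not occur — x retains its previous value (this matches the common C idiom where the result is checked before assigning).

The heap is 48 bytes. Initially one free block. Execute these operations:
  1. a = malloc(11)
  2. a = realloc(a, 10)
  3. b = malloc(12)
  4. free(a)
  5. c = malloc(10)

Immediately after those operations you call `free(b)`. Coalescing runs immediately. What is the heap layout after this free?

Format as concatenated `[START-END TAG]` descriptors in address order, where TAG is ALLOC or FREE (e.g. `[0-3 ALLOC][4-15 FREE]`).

Answer: [0-9 ALLOC][10-47 FREE]

Derivation:
Op 1: a = malloc(11) -> a = 0; heap: [0-10 ALLOC][11-47 FREE]
Op 2: a = realloc(a, 10) -> a = 0; heap: [0-9 ALLOC][10-47 FREE]
Op 3: b = malloc(12) -> b = 10; heap: [0-9 ALLOC][10-21 ALLOC][22-47 FREE]
Op 4: free(a) -> (freed a); heap: [0-9 FREE][10-21 ALLOC][22-47 FREE]
Op 5: c = malloc(10) -> c = 0; heap: [0-9 ALLOC][10-21 ALLOC][22-47 FREE]
free(b): b = 10 -> block [10-21 ALLOC]; mark free, coalesce with adjacent free neighbors -> [0-9 ALLOC][10-47 FREE]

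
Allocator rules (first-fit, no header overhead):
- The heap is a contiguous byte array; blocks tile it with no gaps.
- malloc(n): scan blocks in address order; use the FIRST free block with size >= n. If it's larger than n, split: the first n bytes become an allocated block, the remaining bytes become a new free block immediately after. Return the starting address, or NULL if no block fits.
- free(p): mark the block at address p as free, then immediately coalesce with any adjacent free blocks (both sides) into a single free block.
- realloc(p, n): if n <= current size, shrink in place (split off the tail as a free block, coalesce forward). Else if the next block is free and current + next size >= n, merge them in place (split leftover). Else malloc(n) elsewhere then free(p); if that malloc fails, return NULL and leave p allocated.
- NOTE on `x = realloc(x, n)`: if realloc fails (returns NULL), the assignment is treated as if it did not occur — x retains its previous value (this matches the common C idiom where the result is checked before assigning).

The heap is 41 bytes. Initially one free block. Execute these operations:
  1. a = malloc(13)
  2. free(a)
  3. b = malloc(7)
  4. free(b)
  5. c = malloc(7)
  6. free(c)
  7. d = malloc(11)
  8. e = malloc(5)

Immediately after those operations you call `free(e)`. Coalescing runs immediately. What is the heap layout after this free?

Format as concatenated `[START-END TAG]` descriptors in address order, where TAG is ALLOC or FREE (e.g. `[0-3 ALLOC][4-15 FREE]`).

Op 1: a = malloc(13) -> a = 0; heap: [0-12 ALLOC][13-40 FREE]
Op 2: free(a) -> (freed a); heap: [0-40 FREE]
Op 3: b = malloc(7) -> b = 0; heap: [0-6 ALLOC][7-40 FREE]
Op 4: free(b) -> (freed b); heap: [0-40 FREE]
Op 5: c = malloc(7) -> c = 0; heap: [0-6 ALLOC][7-40 FREE]
Op 6: free(c) -> (freed c); heap: [0-40 FREE]
Op 7: d = malloc(11) -> d = 0; heap: [0-10 ALLOC][11-40 FREE]
Op 8: e = malloc(5) -> e = 11; heap: [0-10 ALLOC][11-15 ALLOC][16-40 FREE]
free(e): e = 11 -> block [11-15 ALLOC]; mark free, coalesce with adjacent free neighbors -> [0-10 ALLOC][11-40 FREE]

Answer: [0-10 ALLOC][11-40 FREE]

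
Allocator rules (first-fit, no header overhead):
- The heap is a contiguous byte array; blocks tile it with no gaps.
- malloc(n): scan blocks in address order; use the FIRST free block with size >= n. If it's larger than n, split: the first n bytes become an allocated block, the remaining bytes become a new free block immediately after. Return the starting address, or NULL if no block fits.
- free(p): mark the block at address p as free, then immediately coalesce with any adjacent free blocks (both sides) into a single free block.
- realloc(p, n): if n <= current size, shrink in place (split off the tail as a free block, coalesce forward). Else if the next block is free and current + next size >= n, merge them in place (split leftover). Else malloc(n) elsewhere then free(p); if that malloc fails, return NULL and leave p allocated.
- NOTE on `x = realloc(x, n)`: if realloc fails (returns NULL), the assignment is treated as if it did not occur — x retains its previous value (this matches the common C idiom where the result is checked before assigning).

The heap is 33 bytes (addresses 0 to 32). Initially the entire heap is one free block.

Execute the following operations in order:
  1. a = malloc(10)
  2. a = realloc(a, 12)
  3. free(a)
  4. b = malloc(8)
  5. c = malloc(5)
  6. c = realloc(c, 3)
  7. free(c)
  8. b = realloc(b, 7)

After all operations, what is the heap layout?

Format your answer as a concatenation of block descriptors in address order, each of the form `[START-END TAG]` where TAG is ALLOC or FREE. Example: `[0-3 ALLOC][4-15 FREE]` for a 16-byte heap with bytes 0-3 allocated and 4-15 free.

Answer: [0-6 ALLOC][7-32 FREE]

Derivation:
Op 1: a = malloc(10) -> a = 0; heap: [0-9 ALLOC][10-32 FREE]
Op 2: a = realloc(a, 12) -> a = 0; heap: [0-11 ALLOC][12-32 FREE]
Op 3: free(a) -> (freed a); heap: [0-32 FREE]
Op 4: b = malloc(8) -> b = 0; heap: [0-7 ALLOC][8-32 FREE]
Op 5: c = malloc(5) -> c = 8; heap: [0-7 ALLOC][8-12 ALLOC][13-32 FREE]
Op 6: c = realloc(c, 3) -> c = 8; heap: [0-7 ALLOC][8-10 ALLOC][11-32 FREE]
Op 7: free(c) -> (freed c); heap: [0-7 ALLOC][8-32 FREE]
Op 8: b = realloc(b, 7) -> b = 0; heap: [0-6 ALLOC][7-32 FREE]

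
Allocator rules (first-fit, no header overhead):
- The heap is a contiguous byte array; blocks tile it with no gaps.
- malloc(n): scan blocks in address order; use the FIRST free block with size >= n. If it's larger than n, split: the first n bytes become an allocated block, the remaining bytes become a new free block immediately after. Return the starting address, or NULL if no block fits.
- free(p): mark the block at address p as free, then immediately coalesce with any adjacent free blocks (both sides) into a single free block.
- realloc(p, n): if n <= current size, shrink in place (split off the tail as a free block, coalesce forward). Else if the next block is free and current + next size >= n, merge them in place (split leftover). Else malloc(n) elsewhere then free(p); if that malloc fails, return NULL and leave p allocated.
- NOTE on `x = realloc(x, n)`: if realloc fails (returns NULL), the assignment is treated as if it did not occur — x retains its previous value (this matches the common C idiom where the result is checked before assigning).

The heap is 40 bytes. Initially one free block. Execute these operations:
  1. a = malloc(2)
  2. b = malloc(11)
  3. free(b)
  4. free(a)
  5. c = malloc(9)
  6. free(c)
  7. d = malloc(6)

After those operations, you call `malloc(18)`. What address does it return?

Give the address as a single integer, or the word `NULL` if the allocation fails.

Answer: 6

Derivation:
Op 1: a = malloc(2) -> a = 0; heap: [0-1 ALLOC][2-39 FREE]
Op 2: b = malloc(11) -> b = 2; heap: [0-1 ALLOC][2-12 ALLOC][13-39 FREE]
Op 3: free(b) -> (freed b); heap: [0-1 ALLOC][2-39 FREE]
Op 4: free(a) -> (freed a); heap: [0-39 FREE]
Op 5: c = malloc(9) -> c = 0; heap: [0-8 ALLOC][9-39 FREE]
Op 6: free(c) -> (freed c); heap: [0-39 FREE]
Op 7: d = malloc(6) -> d = 0; heap: [0-5 ALLOC][6-39 FREE]
malloc(18): first-fit scan over [0-5 ALLOC][6-39 FREE] -> 6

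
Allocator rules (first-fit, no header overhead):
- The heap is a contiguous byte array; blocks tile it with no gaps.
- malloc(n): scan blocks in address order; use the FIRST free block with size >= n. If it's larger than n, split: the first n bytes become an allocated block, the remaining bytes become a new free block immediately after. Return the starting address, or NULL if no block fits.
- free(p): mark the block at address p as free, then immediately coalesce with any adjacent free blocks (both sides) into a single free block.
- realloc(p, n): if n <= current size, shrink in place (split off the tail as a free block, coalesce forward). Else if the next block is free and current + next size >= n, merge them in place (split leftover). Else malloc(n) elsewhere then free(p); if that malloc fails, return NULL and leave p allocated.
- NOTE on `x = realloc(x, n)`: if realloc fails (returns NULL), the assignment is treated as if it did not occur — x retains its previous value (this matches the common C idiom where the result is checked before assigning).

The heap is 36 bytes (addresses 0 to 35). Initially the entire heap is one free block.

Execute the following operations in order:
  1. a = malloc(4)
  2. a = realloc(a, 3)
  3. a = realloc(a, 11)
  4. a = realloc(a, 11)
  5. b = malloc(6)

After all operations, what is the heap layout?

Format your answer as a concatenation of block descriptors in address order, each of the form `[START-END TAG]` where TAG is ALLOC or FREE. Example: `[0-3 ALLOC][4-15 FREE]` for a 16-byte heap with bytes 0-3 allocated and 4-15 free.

Op 1: a = malloc(4) -> a = 0; heap: [0-3 ALLOC][4-35 FREE]
Op 2: a = realloc(a, 3) -> a = 0; heap: [0-2 ALLOC][3-35 FREE]
Op 3: a = realloc(a, 11) -> a = 0; heap: [0-10 ALLOC][11-35 FREE]
Op 4: a = realloc(a, 11) -> a = 0; heap: [0-10 ALLOC][11-35 FREE]
Op 5: b = malloc(6) -> b = 11; heap: [0-10 ALLOC][11-16 ALLOC][17-35 FREE]

Answer: [0-10 ALLOC][11-16 ALLOC][17-35 FREE]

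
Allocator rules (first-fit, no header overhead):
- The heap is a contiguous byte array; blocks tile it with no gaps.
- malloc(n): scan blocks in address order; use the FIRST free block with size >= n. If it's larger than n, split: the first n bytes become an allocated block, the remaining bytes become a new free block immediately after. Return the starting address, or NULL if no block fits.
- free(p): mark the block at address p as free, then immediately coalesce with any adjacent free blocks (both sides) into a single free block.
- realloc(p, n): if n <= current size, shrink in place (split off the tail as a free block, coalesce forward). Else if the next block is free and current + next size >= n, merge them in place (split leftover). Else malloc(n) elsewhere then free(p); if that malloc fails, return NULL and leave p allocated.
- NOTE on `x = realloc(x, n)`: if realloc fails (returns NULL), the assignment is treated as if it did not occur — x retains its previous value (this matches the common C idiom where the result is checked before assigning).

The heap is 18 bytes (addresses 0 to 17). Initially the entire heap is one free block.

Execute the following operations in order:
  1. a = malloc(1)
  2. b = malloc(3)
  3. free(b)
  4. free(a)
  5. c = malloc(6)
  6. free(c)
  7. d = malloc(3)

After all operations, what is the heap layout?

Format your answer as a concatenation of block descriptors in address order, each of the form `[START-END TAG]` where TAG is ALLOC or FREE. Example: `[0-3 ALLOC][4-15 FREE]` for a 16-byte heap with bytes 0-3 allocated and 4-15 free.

Answer: [0-2 ALLOC][3-17 FREE]

Derivation:
Op 1: a = malloc(1) -> a = 0; heap: [0-0 ALLOC][1-17 FREE]
Op 2: b = malloc(3) -> b = 1; heap: [0-0 ALLOC][1-3 ALLOC][4-17 FREE]
Op 3: free(b) -> (freed b); heap: [0-0 ALLOC][1-17 FREE]
Op 4: free(a) -> (freed a); heap: [0-17 FREE]
Op 5: c = malloc(6) -> c = 0; heap: [0-5 ALLOC][6-17 FREE]
Op 6: free(c) -> (freed c); heap: [0-17 FREE]
Op 7: d = malloc(3) -> d = 0; heap: [0-2 ALLOC][3-17 FREE]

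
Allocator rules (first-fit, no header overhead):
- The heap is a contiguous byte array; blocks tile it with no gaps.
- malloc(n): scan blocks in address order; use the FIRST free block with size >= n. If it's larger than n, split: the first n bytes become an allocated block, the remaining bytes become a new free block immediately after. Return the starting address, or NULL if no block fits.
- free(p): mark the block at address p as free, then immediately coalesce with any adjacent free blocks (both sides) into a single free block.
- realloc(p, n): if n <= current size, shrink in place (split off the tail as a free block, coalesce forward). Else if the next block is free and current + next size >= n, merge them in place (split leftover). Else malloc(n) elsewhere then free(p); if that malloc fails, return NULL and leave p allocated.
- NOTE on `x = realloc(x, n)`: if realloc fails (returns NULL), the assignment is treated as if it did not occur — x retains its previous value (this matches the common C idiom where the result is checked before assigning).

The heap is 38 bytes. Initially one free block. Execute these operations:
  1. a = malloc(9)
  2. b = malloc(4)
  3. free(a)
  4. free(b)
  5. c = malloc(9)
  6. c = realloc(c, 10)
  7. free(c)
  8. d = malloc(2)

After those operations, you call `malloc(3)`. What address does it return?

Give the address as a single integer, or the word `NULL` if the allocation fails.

Op 1: a = malloc(9) -> a = 0; heap: [0-8 ALLOC][9-37 FREE]
Op 2: b = malloc(4) -> b = 9; heap: [0-8 ALLOC][9-12 ALLOC][13-37 FREE]
Op 3: free(a) -> (freed a); heap: [0-8 FREE][9-12 ALLOC][13-37 FREE]
Op 4: free(b) -> (freed b); heap: [0-37 FREE]
Op 5: c = malloc(9) -> c = 0; heap: [0-8 ALLOC][9-37 FREE]
Op 6: c = realloc(c, 10) -> c = 0; heap: [0-9 ALLOC][10-37 FREE]
Op 7: free(c) -> (freed c); heap: [0-37 FREE]
Op 8: d = malloc(2) -> d = 0; heap: [0-1 ALLOC][2-37 FREE]
malloc(3): first-fit scan over [0-1 ALLOC][2-37 FREE] -> 2

Answer: 2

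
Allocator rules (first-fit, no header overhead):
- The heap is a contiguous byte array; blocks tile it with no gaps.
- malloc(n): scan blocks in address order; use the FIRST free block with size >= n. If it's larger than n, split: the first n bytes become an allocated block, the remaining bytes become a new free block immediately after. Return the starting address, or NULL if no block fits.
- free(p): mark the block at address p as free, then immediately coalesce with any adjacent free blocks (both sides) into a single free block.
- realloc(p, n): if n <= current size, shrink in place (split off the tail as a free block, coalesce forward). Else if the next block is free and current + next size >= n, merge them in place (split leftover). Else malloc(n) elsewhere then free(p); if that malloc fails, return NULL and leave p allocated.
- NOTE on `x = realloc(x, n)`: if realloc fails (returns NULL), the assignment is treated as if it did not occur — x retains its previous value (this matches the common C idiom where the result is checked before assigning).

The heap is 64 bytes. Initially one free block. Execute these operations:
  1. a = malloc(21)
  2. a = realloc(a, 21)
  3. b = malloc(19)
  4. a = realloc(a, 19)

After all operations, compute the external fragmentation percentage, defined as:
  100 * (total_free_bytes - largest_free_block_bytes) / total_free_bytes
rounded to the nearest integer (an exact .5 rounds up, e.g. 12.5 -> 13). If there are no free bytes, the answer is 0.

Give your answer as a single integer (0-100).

Op 1: a = malloc(21) -> a = 0; heap: [0-20 ALLOC][21-63 FREE]
Op 2: a = realloc(a, 21) -> a = 0; heap: [0-20 ALLOC][21-63 FREE]
Op 3: b = malloc(19) -> b = 21; heap: [0-20 ALLOC][21-39 ALLOC][40-63 FREE]
Op 4: a = realloc(a, 19) -> a = 0; heap: [0-18 ALLOC][19-20 FREE][21-39 ALLOC][40-63 FREE]
Free blocks: [2 24] total_free=26 largest=24 -> 100*(26-24)/26 = 200/26 ≈ 7.692 -> rounds to 8

Answer: 8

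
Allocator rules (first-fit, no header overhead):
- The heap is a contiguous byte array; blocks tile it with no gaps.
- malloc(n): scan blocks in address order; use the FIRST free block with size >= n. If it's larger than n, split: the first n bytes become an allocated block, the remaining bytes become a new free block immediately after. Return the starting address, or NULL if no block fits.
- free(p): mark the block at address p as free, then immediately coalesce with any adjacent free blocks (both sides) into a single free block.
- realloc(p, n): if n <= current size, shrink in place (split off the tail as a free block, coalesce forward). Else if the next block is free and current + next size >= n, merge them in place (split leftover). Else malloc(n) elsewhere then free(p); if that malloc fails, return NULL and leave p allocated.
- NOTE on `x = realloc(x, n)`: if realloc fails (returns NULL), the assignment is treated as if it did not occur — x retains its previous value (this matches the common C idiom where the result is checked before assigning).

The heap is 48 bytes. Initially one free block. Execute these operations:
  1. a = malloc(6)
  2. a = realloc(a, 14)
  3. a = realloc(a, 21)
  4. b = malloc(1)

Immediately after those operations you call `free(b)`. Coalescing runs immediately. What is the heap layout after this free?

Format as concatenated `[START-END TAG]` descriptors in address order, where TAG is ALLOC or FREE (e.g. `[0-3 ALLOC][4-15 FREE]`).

Op 1: a = malloc(6) -> a = 0; heap: [0-5 ALLOC][6-47 FREE]
Op 2: a = realloc(a, 14) -> a = 0; heap: [0-13 ALLOC][14-47 FREE]
Op 3: a = realloc(a, 21) -> a = 0; heap: [0-20 ALLOC][21-47 FREE]
Op 4: b = malloc(1) -> b = 21; heap: [0-20 ALLOC][21-21 ALLOC][22-47 FREE]
free(b): b = 21 -> block [21-21 ALLOC]; mark free, coalesce with adjacent free neighbors -> [0-20 ALLOC][21-47 FREE]

Answer: [0-20 ALLOC][21-47 FREE]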